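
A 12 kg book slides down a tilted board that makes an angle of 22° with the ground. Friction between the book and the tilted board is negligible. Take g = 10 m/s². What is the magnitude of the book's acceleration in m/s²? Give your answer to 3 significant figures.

Resolving the weight along the incline: the component pulling the book down the slope is mg sin 22° = 12 × 10 × 0.3746 = 44.952 N, and the normal force is N = mg cos 22° = 12 × 10 × 0.9272 = 111.264 N.
With no friction the net force along the incline is 44.952 N, so a = g sin 22° = 44.952 / 12 = 3.7460 m/s².

3.75 m/s²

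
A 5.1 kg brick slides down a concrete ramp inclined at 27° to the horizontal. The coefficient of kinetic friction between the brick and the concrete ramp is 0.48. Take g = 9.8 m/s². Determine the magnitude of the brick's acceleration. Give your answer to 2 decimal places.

0.26 m/s²

Resolving the weight along the incline: the component pulling the brick down the slope is mg sin 27° = 5.1 × 9.8 × 0.4540 = 22.691 N, and the normal force is N = mg cos 27° = 5.1 × 9.8 × 0.8910 = 44.532 N.
Kinetic friction acts up the slope with magnitude f = μN = 0.48 × 44.532 = 21.375 N.
Net force along the incline is 22.691 − 21.375 = 1.316 N, so a = 1.316 / 5.1 = 0.2580 m/s².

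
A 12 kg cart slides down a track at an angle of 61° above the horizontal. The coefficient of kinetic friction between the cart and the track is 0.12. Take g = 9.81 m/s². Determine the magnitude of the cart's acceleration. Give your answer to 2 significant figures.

Resolving the weight along the incline: the component pulling the cart down the slope is mg sin 61° = 12 × 9.81 × 0.8746 = 102.958 N, and the normal force is N = mg cos 61° = 12 × 9.81 × 0.4848 = 57.071 N.
Kinetic friction acts up the slope with magnitude f = μN = 0.12 × 57.071 = 6.849 N.
Net force along the incline is 102.958 − 6.849 = 96.109 N, so a = 96.109 / 12 = 8.0091 m/s².

8.0 m/s²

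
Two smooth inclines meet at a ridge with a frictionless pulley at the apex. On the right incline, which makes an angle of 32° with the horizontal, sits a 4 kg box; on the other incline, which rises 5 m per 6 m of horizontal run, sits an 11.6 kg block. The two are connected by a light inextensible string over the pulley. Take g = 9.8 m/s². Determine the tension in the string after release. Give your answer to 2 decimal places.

34.11 N

Resolve each weight along its own incline: the 4 kg mass has component 4 × 9.8 × sin 32° = 20.773 N down its slope, and the 11.6 kg mass has 11.6 × 9.8 × sin 39.81° = 72.776 N down its slope.
The 11.6 kg side's 72.776 N exceeds the other side's 20.773 N, so that mass slides down and the 4 kg mass slides up. Taking that direction as positive, Newton's second law for the whole system gives 72.776 − 20.773 = (4 + 11.6) a, so a = 52.003 / 15.6 = 3.3335 m/s².
For the 4 kg mass (up-slope positive): T − 20.773 = 4 × 3.3335, so T = 34.107 N.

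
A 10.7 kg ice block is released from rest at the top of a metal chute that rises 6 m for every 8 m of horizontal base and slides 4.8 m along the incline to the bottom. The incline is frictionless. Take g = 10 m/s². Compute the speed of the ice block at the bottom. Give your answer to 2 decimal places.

7.59 m/s

The weight component along the incline is mg sin 36.87° = 64.200 N and the normal force is N = mg cos 36.87° = 85.600 N.
With no friction, a = g sin 36.87° = 6.0000 m/s².
Starting from rest over a distance of 4.8 m, v² = 2aL = 2 × 6.0000 × 4.8 = 57.6000, so v = 7.5895 m/s.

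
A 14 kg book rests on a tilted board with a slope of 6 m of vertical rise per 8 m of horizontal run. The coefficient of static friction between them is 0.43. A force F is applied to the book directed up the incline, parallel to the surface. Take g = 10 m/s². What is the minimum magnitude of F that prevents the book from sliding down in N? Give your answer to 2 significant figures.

The normal force is N = mg cos 36.87° = 112.000 N. With F at its minimum the book is on the verge of sliding down, so static friction is at its maximum μ_s N = 0.43 × 112.000 = 48.160 N and acts up the slope.
Equilibrium along the incline: F + μ_s N = mg sin 36.87°, so F = 84.000 − 48.160 = 35.840 N.

36 N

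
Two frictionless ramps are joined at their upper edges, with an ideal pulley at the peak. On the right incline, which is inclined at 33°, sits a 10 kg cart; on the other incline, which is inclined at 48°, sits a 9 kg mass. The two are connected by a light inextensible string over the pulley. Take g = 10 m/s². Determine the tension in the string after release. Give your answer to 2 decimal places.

61.00 N

Resolve each weight along its own incline: the 10 kg mass has component 10 × 10 × sin 33° = 54.464 N down its slope, and the 9 kg mass has 9 × 10 × sin 48° = 66.883 N down its slope.
The 9 kg side's 66.883 N exceeds the other side's 54.464 N, so that mass slides down and the 10 kg mass slides up. Taking that direction as positive, Newton's second law for the whole system gives 66.883 − 54.464 = (10 + 9) a, so a = 12.419 / 19 = 0.6536 m/s².
For the 10 kg mass (up-slope positive): T − 54.464 = 10 × 0.6536, so T = 61.000 N.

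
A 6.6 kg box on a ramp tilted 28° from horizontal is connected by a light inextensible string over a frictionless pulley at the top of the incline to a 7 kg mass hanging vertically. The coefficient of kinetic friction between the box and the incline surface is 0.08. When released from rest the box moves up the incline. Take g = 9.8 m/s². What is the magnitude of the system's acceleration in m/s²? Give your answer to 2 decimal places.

For the box on the incline: the weight component along the slope is m₁g sin 28° = 6.6 × 9.8 × 0.4695 = 30.367 N and the normal force is N = m₁g cos 28° = 57.109 N.
Kinetic friction opposes the box's motion up the incline: f = μN = 0.08 × 57.109 = 4.569 N acting down the slope.
Newton's second law for the box (up-slope positive): T − 30.367 − 4.569 = 6.6 a. For the hanging mass (downward positive): 7 × 9.8 − T = 7 a.
Adding the two equations eliminates T: 33.664 = 13.6 a, so a = 2.4753 m/s².

2.48 m/s²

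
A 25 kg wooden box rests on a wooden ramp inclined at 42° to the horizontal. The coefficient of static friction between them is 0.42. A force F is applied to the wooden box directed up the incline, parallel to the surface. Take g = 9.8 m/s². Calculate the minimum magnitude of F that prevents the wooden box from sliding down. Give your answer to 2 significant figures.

The normal force is N = mg cos 42° = 182.070 N. With F at its minimum the wooden box is on the verge of sliding down, so static friction is at its maximum μ_s N = 0.42 × 182.070 = 76.469 N and acts up the slope.
Equilibrium along the incline: F + μ_s N = mg sin 42°, so F = 163.937 − 76.469 = 87.468 N.

87 N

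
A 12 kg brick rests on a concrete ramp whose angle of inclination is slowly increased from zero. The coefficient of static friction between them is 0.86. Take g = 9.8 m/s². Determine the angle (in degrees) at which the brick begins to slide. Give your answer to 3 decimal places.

At the threshold of sliding, static friction is at its maximum μ_s N and exactly balances the weight component along the incline: mg sin θ = μ_s mg cos θ.
Hence tan θ = μ_s = 0.86, so θ = arctan(0.86) = 40.6955°.

40.696°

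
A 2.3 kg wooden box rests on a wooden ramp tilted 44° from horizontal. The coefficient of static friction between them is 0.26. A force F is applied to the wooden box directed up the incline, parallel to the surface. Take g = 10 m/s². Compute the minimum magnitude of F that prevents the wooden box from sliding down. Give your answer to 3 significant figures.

The normal force is N = mg cos 44° = 16.545 N. With F at its minimum the wooden box is on the verge of sliding down, so static friction is at its maximum μ_s N = 0.26 × 16.545 = 4.302 N and acts up the slope.
Equilibrium along the incline: F + μ_s N = mg sin 44°, so F = 15.977 − 4.302 = 11.675 N.

11.7 N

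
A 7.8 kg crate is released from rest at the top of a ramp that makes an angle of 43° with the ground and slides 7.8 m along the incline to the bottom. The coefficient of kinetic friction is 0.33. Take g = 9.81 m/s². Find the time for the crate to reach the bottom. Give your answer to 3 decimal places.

The weight component along the incline is mg sin 43° = 52.185 N and the normal force is N = mg cos 43° = 55.962 N.
Friction up the slope is f = μN = 0.33 × 55.962 = 18.467 N, so the net downslope force is 52.185 − 18.467 = 33.718 N and a = 33.718 / 7.8 = 4.3228 m/s².
Starting from rest, L = ½at², so t = √(2L/a) = √(2 × 7.8 / 4.3228) = 1.8997 s.

1.900 s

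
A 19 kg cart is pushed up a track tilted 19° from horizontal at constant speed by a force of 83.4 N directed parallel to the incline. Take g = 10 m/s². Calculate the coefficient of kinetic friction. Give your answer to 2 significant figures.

At constant speed ΣF = 0 along the incline. The applied 83.4 N acts up the slope; the weight component mg sin 19° = 61.858 N and kinetic friction μN both act down the slope.
So 83.4 = 61.858 + μ × 179.649, giving μ = (83.4 − 61.858) / 179.649 = 0.1199.

0.12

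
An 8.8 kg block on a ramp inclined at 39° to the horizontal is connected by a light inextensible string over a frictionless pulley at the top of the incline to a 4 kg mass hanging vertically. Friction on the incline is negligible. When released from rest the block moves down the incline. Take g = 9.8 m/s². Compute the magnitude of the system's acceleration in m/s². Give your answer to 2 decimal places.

1.18 m/s²

For the block on the incline: the weight component along the slope is m₁g sin 39° = 8.8 × 9.8 × 0.6293 = 54.271 N and the normal force is N = m₁g cos 39° = 67.021 N.
Newton's second law for the block (down-slope positive): 54.271 − T = 8.8 a. For the hanging mass (upward positive): T − 4 × 9.8 = 4 a.
Adding the two equations eliminates T: 15.071 = 12.8 a, so a = 1.1774 m/s².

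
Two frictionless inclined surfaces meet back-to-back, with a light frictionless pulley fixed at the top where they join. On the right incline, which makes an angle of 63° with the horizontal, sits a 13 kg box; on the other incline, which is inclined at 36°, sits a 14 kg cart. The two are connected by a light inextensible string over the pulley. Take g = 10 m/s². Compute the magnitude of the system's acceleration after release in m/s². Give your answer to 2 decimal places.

Resolve each weight along its own incline: the 13 kg mass has component 13 × 10 × sin 63° = 115.831 N down its slope, and the 14 kg mass has 14 × 10 × sin 36° = 82.290 N down its slope.
The 13 kg side's 115.831 N exceeds the other side's 82.290 N, so that mass slides down and the 14 kg mass slides up. Taking that direction as positive, Newton's second law for the whole system gives 115.831 − 82.290 = (13 + 14) a, so a = 33.541 / 27 = 1.2423 m/s².

1.24 m/s²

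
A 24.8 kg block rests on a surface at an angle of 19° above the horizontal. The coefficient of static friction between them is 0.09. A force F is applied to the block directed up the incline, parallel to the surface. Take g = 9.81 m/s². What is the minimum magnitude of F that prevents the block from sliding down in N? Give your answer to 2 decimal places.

58.50 N

The normal force is N = mg cos 19° = 230.033 N. With F at its minimum the block is on the verge of sliding down, so static friction is at its maximum μ_s N = 0.09 × 230.033 = 20.703 N and acts up the slope.
Equilibrium along the incline: F + μ_s N = mg sin 19°, so F = 79.207 − 20.703 = 58.504 N.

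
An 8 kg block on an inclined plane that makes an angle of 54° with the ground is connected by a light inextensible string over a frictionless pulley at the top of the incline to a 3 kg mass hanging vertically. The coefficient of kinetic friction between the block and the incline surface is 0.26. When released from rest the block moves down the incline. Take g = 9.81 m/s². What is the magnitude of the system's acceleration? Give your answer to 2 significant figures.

2.0 m/s²

For the block on the incline: the weight component along the slope is m₁g sin 54° = 8 × 9.81 × 0.8090 = 63.490 N and the normal force is N = m₁g cos 54° = 46.129 N.
Kinetic friction opposes the block's motion down the incline: f = μN = 0.26 × 46.129 = 11.994 N acting up the slope.
Newton's second law for the block (down-slope positive): 63.490 − 11.994 − T = 8 a. For the hanging mass (upward positive): T − 3 × 9.81 = 3 a.
Adding the two equations eliminates T: 22.066 = 11 a, so a = 2.0060 m/s².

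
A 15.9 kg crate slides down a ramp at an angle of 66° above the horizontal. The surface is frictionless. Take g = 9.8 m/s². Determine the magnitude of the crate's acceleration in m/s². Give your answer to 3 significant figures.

Resolving the weight along the incline: the component pulling the crate down the slope is mg sin 66° = 15.9 × 9.8 × 0.9135 = 142.342 N, and the normal force is N = mg cos 66° = 15.9 × 9.8 × 0.4067 = 63.372 N.
With no friction the net force along the incline is 142.342 N, so a = g sin 66° = 142.342 / 15.9 = 8.9523 m/s².

8.95 m/s²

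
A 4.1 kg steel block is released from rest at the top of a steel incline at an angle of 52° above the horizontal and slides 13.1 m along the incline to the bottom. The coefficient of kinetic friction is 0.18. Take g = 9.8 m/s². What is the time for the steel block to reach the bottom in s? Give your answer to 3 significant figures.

1.99 s

The weight component along the incline is mg sin 52° = 31.662 N and the normal force is N = mg cos 52° = 24.737 N.
Friction up the slope is f = μN = 0.18 × 24.737 = 4.453 N, so the net downslope force is 31.662 − 4.453 = 27.209 N and a = 27.209 / 4.1 = 6.6363 m/s².
Starting from rest, L = ½at², so t = √(2L/a) = √(2 × 13.1 / 6.6363) = 1.9870 s.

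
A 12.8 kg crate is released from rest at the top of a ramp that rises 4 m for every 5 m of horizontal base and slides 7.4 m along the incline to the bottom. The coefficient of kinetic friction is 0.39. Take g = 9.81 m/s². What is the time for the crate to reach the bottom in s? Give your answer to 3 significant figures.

The weight component along the incline is mg sin 38.66° = 78.442 N and the normal force is N = mg cos 38.66° = 98.052 N.
Friction up the slope is f = μN = 0.39 × 98.052 = 38.240 N, so the net downslope force is 78.442 − 38.240 = 40.202 N and a = 40.202 / 12.8 = 3.1408 m/s².
Starting from rest, L = ½at², so t = √(2L/a) = √(2 × 7.4 / 3.1408) = 2.1708 s.

2.17 s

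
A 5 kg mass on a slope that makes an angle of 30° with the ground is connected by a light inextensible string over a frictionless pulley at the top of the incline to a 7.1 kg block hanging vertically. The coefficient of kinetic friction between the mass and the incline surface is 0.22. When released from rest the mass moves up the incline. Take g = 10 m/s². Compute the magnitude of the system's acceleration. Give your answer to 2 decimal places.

3.01 m/s²

For the mass on the incline: the weight component along the slope is m₁g sin 30° = 5 × 10 × 0.5000 = 25.000 N and the normal force is N = m₁g cos 30° = 43.301 N.
Kinetic friction opposes the mass's motion up the incline: f = μN = 0.22 × 43.301 = 9.526 N acting down the slope.
Newton's second law for the mass (up-slope positive): T − 25.000 − 9.526 = 5 a. For the hanging block (downward positive): 7.1 × 10 − T = 7.1 a.
Adding the two equations eliminates T: 36.474 = 12.1 a, so a = 3.0144 m/s².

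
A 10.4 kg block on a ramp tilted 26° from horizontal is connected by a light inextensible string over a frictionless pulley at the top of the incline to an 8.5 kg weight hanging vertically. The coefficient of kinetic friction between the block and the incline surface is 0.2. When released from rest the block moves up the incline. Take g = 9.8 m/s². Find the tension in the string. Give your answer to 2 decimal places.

74.17 N

For the block on the incline: the weight component along the slope is m₁g sin 26° = 10.4 × 9.8 × 0.4384 = 44.682 N and the normal force is N = m₁g cos 26° = 91.605 N.
Kinetic friction opposes the block's motion up the incline: f = μN = 0.2 × 91.605 = 18.321 N acting down the slope.
Newton's second law for the block (up-slope positive): T − 44.682 − 18.321 = 10.4 a. For the hanging weight (downward positive): 8.5 × 9.8 − T = 8.5 a.
Adding the two equations eliminates T: 20.297 = 18.9 a, so a = 1.0739 m/s².
Then from the hanging weight's equation, T = 8.5 × (9.8 − 1.0739) = 74.172 N.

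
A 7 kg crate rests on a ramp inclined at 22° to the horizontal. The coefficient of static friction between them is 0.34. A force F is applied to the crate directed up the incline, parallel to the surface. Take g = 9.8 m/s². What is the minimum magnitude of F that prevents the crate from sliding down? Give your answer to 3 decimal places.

The normal force is N = mg cos 22° = 63.605 N. With F at its minimum the crate is on the verge of sliding down, so static friction is at its maximum μ_s N = 0.34 × 63.605 = 21.626 N and acts up the slope.
Equilibrium along the incline: F + μ_s N = mg sin 22°, so F = 25.698 − 21.626 = 4.072 N.

4.072 N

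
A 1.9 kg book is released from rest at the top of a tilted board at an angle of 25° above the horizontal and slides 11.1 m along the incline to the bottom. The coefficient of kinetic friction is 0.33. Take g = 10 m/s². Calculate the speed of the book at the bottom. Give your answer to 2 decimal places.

5.24 m/s

The weight component along the incline is mg sin 25° = 8.030 N and the normal force is N = mg cos 25° = 17.220 N.
Friction up the slope is f = μN = 0.33 × 17.220 = 5.683 N, so the net downslope force is 8.030 − 5.683 = 2.347 N and a = 2.347 / 1.9 = 1.2353 m/s².
Starting from rest over a distance of 11.1 m, v² = 2aL = 2 × 1.2353 × 11.1 = 27.4237, so v = 5.2368 m/s.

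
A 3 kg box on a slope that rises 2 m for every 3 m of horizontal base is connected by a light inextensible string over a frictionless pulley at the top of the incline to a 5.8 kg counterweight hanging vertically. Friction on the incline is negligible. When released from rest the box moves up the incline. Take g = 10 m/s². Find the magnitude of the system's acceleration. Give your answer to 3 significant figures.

For the box on the incline: the weight component along the slope is m₁g sin 33.69° = 3 × 10 × 0.5547 = 16.641 N and the normal force is N = m₁g cos 33.69° = 24.962 N.
Newton's second law for the box (up-slope positive): T − 16.641 = 3 a. For the hanging counterweight (downward positive): 5.8 × 10 − T = 5.8 a.
Adding the two equations eliminates T: 41.359 = 8.8 a, so a = 4.6999 m/s².

4.70 m/s²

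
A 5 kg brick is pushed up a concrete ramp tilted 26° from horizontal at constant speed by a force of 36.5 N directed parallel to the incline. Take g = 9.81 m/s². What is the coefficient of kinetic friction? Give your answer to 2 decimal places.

0.34

At constant speed ΣF = 0 along the incline. The applied 36.5 N acts up the slope; the weight component mg sin 26° = 21.502 N and kinetic friction μN both act down the slope.
So 36.5 = 21.502 + μ × 44.086, giving μ = (36.5 − 21.502) / 44.086 = 0.3402.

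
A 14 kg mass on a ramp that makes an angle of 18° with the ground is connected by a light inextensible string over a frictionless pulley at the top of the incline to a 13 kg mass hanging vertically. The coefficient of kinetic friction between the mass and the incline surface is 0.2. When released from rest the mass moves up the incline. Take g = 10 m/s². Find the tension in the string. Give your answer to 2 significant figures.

For the mass on the incline: the weight component along the slope is m₁g sin 18° = 14 × 10 × 0.3090 = 43.260 N and the normal force is N = m₁g cos 18° = 133.148 N.
Kinetic friction opposes the mass's motion up the incline: f = μN = 0.2 × 133.148 = 26.630 N acting down the slope.
Newton's second law for the mass (up-slope positive): T − 43.260 − 26.630 = 14 a. For the hanging mass (downward positive): 13 × 10 − T = 13 a.
Adding the two equations eliminates T: 60.110 = 27 a, so a = 2.2263 m/s².
Then from the hanging mass's equation, T = 13 × (10 − 2.2263) = 101.058 N.

100 N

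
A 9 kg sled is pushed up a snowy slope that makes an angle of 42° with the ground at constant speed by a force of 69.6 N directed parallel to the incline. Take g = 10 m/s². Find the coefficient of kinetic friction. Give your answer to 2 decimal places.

At constant speed ΣF = 0 along the incline. The applied 69.6 N acts up the slope; the weight component mg sin 42° = 60.222 N and kinetic friction μN both act down the slope.
So 69.6 = 60.222 + μ × 66.883, giving μ = (69.6 − 60.222) / 66.883 = 0.1402.

0.14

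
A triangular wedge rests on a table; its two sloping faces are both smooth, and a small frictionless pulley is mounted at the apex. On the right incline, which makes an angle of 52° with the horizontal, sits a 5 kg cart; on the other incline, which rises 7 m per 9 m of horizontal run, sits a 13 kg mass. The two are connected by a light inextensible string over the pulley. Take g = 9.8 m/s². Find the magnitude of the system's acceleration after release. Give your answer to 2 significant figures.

2.2 m/s²

Resolve each weight along its own incline: the 5 kg mass has component 5 × 9.8 × sin 52° = 38.613 N down its slope, and the 13 kg mass has 13 × 9.8 × sin 37.87° = 78.216 N down its slope.
The 13 kg side's 78.216 N exceeds the other side's 38.613 N, so that mass slides down and the 5 kg mass slides up. Taking that direction as positive, Newton's second law for the whole system gives 78.216 − 38.613 = (5 + 13) a, so a = 39.603 / 18 = 2.2002 m/s².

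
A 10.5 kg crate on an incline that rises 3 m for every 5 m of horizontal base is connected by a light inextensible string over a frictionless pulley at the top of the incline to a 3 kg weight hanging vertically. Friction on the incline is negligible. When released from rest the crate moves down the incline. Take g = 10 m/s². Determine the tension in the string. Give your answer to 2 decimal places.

For the crate on the incline: the weight component along the slope is m₁g sin 30.96° = 10.5 × 10 × 0.5145 = 54.022 N and the normal force is N = m₁g cos 30.96° = 90.037 N.
Newton's second law for the crate (down-slope positive): 54.022 − T = 10.5 a. For the hanging weight (upward positive): T − 3 × 10 = 3 a.
Adding the two equations eliminates T: 24.022 = 13.5 a, so a = 1.7794 m/s².
Then from the hanging weight's equation, T = 3 × (10 + 1.7794) = 35.338 N.

35.34 N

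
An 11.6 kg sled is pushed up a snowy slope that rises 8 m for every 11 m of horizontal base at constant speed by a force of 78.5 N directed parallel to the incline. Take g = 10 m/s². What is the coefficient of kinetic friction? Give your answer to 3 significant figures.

At constant speed ΣF = 0 along the incline. The applied 78.5 N acts up the slope; the weight component mg sin 36.03° = 68.228 N and kinetic friction μN both act down the slope.
So 78.5 = 68.228 + μ × 93.813, giving μ = (78.5 − 68.228) / 93.813 = 0.1095.

0.109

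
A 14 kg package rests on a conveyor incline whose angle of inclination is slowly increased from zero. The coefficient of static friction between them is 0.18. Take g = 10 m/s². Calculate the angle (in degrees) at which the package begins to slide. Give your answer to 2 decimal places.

At the threshold of sliding, static friction is at its maximum μ_s N and exactly balances the weight component along the incline: mg sin θ = μ_s mg cos θ.
Hence tan θ = μ_s = 0.18, so θ = arctan(0.18) = 10.2040°.

10.20°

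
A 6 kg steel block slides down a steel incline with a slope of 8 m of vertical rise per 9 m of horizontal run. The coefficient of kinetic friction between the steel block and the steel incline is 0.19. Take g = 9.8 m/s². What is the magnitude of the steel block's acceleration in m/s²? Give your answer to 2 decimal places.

5.12 m/s²

Resolving the weight along the incline: the component pulling the steel block down the slope is mg sin 41.63° = 6 × 9.8 × 0.6644 = 39.067 N, and the normal force is N = mg cos 41.63° = 6 × 9.8 × 0.7474 = 43.947 N.
Kinetic friction acts up the slope with magnitude f = μN = 0.19 × 43.947 = 8.350 N.
Net force along the incline is 39.067 − 8.350 = 30.717 N, so a = 30.717 / 6 = 5.1195 m/s².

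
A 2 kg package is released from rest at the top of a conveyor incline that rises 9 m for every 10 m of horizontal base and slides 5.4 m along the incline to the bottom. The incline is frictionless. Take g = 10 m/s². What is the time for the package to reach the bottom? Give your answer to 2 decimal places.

1.27 s

The weight component along the incline is mg sin 41.99° = 13.379 N and the normal force is N = mg cos 41.99° = 14.866 N.
With no friction, a = g sin 41.99° = 6.6896 m/s².
Starting from rest, L = ½at², so t = √(2L/a) = √(2 × 5.4 / 6.6896) = 1.2706 s.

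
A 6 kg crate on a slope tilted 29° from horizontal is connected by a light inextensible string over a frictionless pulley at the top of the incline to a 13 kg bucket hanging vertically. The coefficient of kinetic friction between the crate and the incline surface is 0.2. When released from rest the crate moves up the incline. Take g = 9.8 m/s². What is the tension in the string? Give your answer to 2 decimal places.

66.77 N

For the crate on the incline: the weight component along the slope is m₁g sin 29° = 6 × 9.8 × 0.4848 = 28.506 N and the normal force is N = m₁g cos 29° = 51.428 N.
Kinetic friction opposes the crate's motion up the incline: f = μN = 0.2 × 51.428 = 10.286 N acting down the slope.
Newton's second law for the crate (up-slope positive): T − 28.506 − 10.286 = 6 a. For the hanging bucket (downward positive): 13 × 9.8 − T = 13 a.
Adding the two equations eliminates T: 88.608 = 19 a, so a = 4.6636 m/s².
Then from the hanging bucket's equation, T = 13 × (9.8 − 4.6636) = 66.773 N.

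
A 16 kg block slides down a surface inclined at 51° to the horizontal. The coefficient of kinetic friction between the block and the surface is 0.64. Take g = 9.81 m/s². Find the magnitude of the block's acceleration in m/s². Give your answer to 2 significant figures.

Resolving the weight along the incline: the component pulling the block down the slope is mg sin 51° = 16 × 9.81 × 0.7771 = 121.974 N, and the normal force is N = mg cos 51° = 16 × 9.81 × 0.6293 = 98.775 N.
Kinetic friction acts up the slope with magnitude f = μN = 0.64 × 98.775 = 63.216 N.
Net force along the incline is 121.974 − 63.216 = 58.758 N, so a = 58.758 / 16 = 3.6724 m/s².

3.7 m/s²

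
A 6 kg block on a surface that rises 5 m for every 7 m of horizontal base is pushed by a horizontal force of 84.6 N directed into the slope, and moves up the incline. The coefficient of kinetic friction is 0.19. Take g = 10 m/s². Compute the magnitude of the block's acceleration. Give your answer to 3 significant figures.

The horizontal push has components F cos 35.54° = 84.6 × 0.8137 = 68.839 N up the incline and F sin 35.54° = 84.6 × 0.5812 = 49.170 N pressing into the surface.
The normal force is therefore N = mg cos 35.54° + F sin 35.54° = 48.822 + 49.170 = 97.992 N, and kinetic friction down the slope is μN = 0.19 × 97.992 = 18.618 N.
Along the incline: F cos 35.54° − mg sin 35.54° − μN = ma, so 68.839 − 34.872 − 18.618 = 6 a, giving a = 2.5582 m/s².

2.56 m/s²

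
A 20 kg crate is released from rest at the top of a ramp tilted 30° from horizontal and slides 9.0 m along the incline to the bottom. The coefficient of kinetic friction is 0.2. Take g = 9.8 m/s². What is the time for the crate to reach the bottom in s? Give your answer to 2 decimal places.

The weight component along the incline is mg sin 30° = 98.000 N and the normal force is N = mg cos 30° = 169.741 N.
Friction up the slope is f = μN = 0.2 × 169.741 = 33.948 N, so the net downslope force is 98.000 − 33.948 = 64.052 N and a = 64.052 / 20 = 3.2026 m/s².
Starting from rest, L = ½at², so t = √(2L/a) = √(2 × 9.0 / 3.2026) = 2.3707 s.

2.37 s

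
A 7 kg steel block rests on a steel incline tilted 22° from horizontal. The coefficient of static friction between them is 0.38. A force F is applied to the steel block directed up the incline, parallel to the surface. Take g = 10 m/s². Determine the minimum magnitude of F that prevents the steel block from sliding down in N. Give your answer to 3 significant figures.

1.56 N

The normal force is N = mg cos 22° = 64.903 N. With F at its minimum the steel block is on the verge of sliding down, so static friction is at its maximum μ_s N = 0.38 × 64.903 = 24.663 N and acts up the slope.
Equilibrium along the incline: F + μ_s N = mg sin 22°, so F = 26.222 − 24.663 = 1.559 N.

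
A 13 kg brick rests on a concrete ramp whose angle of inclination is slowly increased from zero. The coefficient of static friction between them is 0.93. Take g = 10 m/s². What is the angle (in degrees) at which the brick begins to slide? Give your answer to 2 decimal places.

At the threshold of sliding, static friction is at its maximum μ_s N and exactly balances the weight component along the incline: mg sin θ = μ_s mg cos θ.
Hence tan θ = μ_s = 0.93, so θ = arctan(0.93) = 42.9228°.

42.92°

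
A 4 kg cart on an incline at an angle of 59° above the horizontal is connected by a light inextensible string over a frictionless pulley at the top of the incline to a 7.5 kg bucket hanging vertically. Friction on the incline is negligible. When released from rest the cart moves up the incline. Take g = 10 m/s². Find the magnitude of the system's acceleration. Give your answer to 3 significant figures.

For the cart on the incline: the weight component along the slope is m₁g sin 59° = 4 × 10 × 0.8572 = 34.288 N and the normal force is N = m₁g cos 59° = 20.602 N.
Newton's second law for the cart (up-slope positive): T − 34.288 = 4 a. For the hanging bucket (downward positive): 7.5 × 10 − T = 7.5 a.
Adding the two equations eliminates T: 40.712 = 11.5 a, so a = 3.5402 m/s².

3.54 m/s²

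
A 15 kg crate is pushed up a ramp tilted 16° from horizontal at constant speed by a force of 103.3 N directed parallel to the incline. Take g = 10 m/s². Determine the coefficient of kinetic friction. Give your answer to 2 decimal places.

At constant speed ΣF = 0 along the incline. The applied 103.3 N acts up the slope; the weight component mg sin 16° = 41.346 N and kinetic friction μN both act down the slope.
So 103.3 = 41.346 + μ × 144.189, giving μ = (103.3 − 41.346) / 144.189 = 0.4297.

0.43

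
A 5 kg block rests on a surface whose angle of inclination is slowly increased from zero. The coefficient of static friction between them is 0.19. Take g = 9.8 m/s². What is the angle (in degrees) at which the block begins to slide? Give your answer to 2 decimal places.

At the threshold of sliding, static friction is at its maximum μ_s N and exactly balances the weight component along the incline: mg sin θ = μ_s mg cos θ.
Hence tan θ = μ_s = 0.19, so θ = arctan(0.19) = 10.7580°.

10.76°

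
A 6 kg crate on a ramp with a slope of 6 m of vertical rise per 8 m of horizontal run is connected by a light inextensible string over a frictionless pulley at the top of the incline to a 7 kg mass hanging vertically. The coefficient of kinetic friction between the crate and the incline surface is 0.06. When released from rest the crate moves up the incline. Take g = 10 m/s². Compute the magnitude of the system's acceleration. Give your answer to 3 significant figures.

For the crate on the incline: the weight component along the slope is m₁g sin 36.87° = 6 × 10 × 0.6000 = 36.000 N and the normal force is N = m₁g cos 36.87° = 48.000 N.
Kinetic friction opposes the crate's motion up the incline: f = μN = 0.06 × 48.000 = 2.880 N acting down the slope.
Newton's second law for the crate (up-slope positive): T − 36.000 − 2.880 = 6 a. For the hanging mass (downward positive): 7 × 10 − T = 7 a.
Adding the two equations eliminates T: 31.120 = 13 a, so a = 2.3938 m/s².

2.39 m/s²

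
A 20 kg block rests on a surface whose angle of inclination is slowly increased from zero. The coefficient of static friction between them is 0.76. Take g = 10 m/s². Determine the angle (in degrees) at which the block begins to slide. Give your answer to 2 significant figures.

At the threshold of sliding, static friction is at its maximum μ_s N and exactly balances the weight component along the incline: mg sin θ = μ_s mg cos θ.
Hence tan θ = μ_s = 0.76, so θ = arctan(0.76) = 37.2348°.

37°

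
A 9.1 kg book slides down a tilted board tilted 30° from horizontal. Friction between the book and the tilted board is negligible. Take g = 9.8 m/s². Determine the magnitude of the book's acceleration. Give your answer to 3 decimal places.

4.900 m/s²

Resolving the weight along the incline: the component pulling the book down the slope is mg sin 30° = 9.1 × 9.8 × 0.5000 = 44.590 N, and the normal force is N = mg cos 30° = 9.1 × 9.8 × 0.8660 = 77.230 N.
With no friction the net force along the incline is 44.590 N, so a = g sin 30° = 44.590 / 9.1 = 4.9000 m/s².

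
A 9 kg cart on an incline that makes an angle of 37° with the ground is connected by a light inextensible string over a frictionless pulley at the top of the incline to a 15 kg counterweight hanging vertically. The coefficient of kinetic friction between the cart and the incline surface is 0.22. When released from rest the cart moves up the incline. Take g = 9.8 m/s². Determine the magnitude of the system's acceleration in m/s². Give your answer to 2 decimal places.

For the cart on the incline: the weight component along the slope is m₁g sin 37° = 9 × 9.8 × 0.6018 = 53.079 N and the normal force is N = m₁g cos 37° = 70.440 N.
Kinetic friction opposes the cart's motion up the incline: f = μN = 0.22 × 70.440 = 15.497 N acting down the slope.
Newton's second law for the cart (up-slope positive): T − 53.079 − 15.497 = 9 a. For the hanging counterweight (downward positive): 15 × 9.8 − T = 15 a.
Adding the two equations eliminates T: 78.424 = 24 a, so a = 3.2677 m/s².

3.27 m/s²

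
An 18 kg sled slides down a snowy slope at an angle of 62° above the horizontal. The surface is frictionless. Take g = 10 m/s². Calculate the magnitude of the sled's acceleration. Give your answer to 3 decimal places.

8.829 m/s²

Resolving the weight along the incline: the component pulling the sled down the slope is mg sin 62° = 18 × 10 × 0.8829 = 158.922 N, and the normal force is N = mg cos 62° = 18 × 10 × 0.4695 = 84.510 N.
With no friction the net force along the incline is 158.922 N, so a = g sin 62° = 158.922 / 18 = 8.8290 m/s².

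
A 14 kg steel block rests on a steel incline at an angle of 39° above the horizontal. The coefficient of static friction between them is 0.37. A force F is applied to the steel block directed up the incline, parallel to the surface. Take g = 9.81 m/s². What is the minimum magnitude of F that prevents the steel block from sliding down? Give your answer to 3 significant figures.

46.9 N

The normal force is N = mg cos 39° = 106.733 N. With F at its minimum the steel block is on the verge of sliding down, so static friction is at its maximum μ_s N = 0.37 × 106.733 = 39.491 N and acts up the slope.
Equilibrium along the incline: F + μ_s N = mg sin 39°, so F = 86.431 − 39.491 = 46.940 N.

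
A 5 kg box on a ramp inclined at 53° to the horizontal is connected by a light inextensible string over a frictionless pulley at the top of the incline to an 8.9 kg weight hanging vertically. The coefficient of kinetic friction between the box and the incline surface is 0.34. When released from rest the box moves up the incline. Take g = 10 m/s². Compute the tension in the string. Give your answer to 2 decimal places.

64.13 N

For the box on the incline: the weight component along the slope is m₁g sin 53° = 5 × 10 × 0.7986 = 39.930 N and the normal force is N = m₁g cos 53° = 30.091 N.
Kinetic friction opposes the box's motion up the incline: f = μN = 0.34 × 30.091 = 10.231 N acting down the slope.
Newton's second law for the box (up-slope positive): T − 39.930 − 10.231 = 5 a. For the hanging weight (downward positive): 8.9 × 10 − T = 8.9 a.
Adding the two equations eliminates T: 38.839 = 13.9 a, so a = 2.7942 m/s².
Then from the hanging weight's equation, T = 8.9 × (10 − 2.7942) = 64.132 N.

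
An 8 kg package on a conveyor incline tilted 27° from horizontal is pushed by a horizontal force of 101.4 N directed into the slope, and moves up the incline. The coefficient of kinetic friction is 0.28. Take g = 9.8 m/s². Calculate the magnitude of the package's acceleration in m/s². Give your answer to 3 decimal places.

The horizontal push has components F cos 27° = 101.4 × 0.8910 = 90.347 N up the incline and F sin 27° = 101.4 × 0.4540 = 46.036 N pressing into the surface.
The normal force is therefore N = mg cos 27° + F sin 27° = 69.854 + 46.036 = 115.890 N, and kinetic friction down the slope is μN = 0.28 × 115.890 = 32.449 N.
Along the incline: F cos 27° − mg sin 27° − μN = ma, so 90.347 − 35.594 − 32.449 = 8 a, giving a = 2.7880 m/s².

2.788 m/s²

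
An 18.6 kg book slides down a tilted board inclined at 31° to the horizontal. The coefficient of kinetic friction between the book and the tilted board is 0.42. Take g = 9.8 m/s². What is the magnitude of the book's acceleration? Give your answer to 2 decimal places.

1.52 m/s²

Resolving the weight along the incline: the component pulling the book down the slope is mg sin 31° = 18.6 × 9.8 × 0.5150 = 93.874 N, and the normal force is N = mg cos 31° = 18.6 × 9.8 × 0.8572 = 156.250 N.
Kinetic friction acts up the slope with magnitude f = μN = 0.42 × 156.250 = 65.625 N.
Net force along the incline is 93.874 − 65.625 = 28.249 N, so a = 28.249 / 18.6 = 1.5188 m/s².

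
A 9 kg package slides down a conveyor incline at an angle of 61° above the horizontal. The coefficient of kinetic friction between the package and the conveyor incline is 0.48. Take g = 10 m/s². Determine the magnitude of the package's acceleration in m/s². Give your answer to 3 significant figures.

Resolving the weight along the incline: the component pulling the package down the slope is mg sin 61° = 9 × 10 × 0.8746 = 78.714 N, and the normal force is N = mg cos 61° = 9 × 10 × 0.4848 = 43.632 N.
Kinetic friction acts up the slope with magnitude f = μN = 0.48 × 43.632 = 20.943 N.
Net force along the incline is 78.714 − 20.943 = 57.771 N, so a = 57.771 / 9 = 6.4190 m/s².

6.42 m/s²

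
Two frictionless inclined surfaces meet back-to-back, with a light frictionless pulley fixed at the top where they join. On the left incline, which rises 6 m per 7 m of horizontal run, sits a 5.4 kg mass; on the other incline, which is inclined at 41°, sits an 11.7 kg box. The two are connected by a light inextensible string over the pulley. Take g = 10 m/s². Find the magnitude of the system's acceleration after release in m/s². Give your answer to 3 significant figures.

Resolve each weight along its own incline: the 5.4 kg mass has component 5.4 × 10 × sin 40.60° = 35.143 N down its slope, and the 11.7 kg mass has 11.7 × 10 × sin 41° = 76.759 N down its slope.
The 11.7 kg side's 76.759 N exceeds the other side's 35.143 N, so that mass slides down and the 5.4 kg mass slides up. Taking that direction as positive, Newton's second law for the whole system gives 76.759 − 35.143 = (5.4 + 11.7) a, so a = 41.616 / 17.1 = 2.4337 m/s².

2.43 m/s²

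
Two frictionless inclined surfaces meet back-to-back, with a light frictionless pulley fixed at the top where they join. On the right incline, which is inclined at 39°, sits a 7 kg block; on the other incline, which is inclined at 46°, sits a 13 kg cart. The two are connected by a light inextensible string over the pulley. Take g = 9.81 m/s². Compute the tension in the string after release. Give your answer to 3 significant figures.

60.2 N

Resolve each weight along its own incline: the 7 kg mass has component 7 × 9.81 × sin 39° = 43.215 N down its slope, and the 13 kg mass has 13 × 9.81 × sin 46° = 91.737 N down its slope.
The 13 kg side's 91.737 N exceeds the other side's 43.215 N, so that mass slides down and the 7 kg mass slides up. Taking that direction as positive, Newton's second law for the whole system gives 91.737 − 43.215 = (7 + 13) a, so a = 48.522 / 20 = 2.4261 m/s².
For the 7 kg mass (up-slope positive): T − 43.215 = 7 × 2.4261, so T = 60.198 N.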